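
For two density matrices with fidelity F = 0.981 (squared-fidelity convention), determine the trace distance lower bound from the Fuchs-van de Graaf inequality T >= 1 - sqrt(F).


Fuchs-van de Graaf (squared-fidelity convention): 1 - sqrt(F) <= T <= sqrt(1 - F).
Lower bound: T >= 1 - sqrt(F)
sqrt(F) = sqrt(0.981) = 0.9905
T >= 1 - 0.9905
T >= 0.0095

0.0095


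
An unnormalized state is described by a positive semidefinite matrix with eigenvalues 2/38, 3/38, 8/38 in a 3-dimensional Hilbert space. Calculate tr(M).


tr(M) = sum of eigenvalues
= 2/38 + 3/38 + 8/38
= 13/38
= 0.3421

0.3421


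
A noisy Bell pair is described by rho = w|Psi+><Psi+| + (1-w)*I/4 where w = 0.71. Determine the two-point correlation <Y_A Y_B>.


|Psi+> = (|01> + |10>)/sqrt(2)
For the pure Bell state, <Y_A Y_B> = +1 (Bell-state Pauli correlator).
The maximally-mixed part I/4 has tr(I/4 * P tensor P) = 0 for any traceless Pauli P.
So <Y_A Y_B>_rho = w * (+1) + (1 - w) * 0
= 0.71 * (+1)
= 0.7100

0.7100


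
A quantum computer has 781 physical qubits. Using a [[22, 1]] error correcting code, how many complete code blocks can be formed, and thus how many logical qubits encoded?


Each code block uses 22 physical qubits for 1 logical qubit(s).
Number of complete blocks = floor(781 / 22) = 35
Logical qubits = 35 * 1
= 35

35


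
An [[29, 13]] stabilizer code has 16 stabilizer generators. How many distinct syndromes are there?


Each stabilizer generator gives a binary (+1 or -1) measurement outcome.
With 16 independent generators:
Total syndromes = 2^16
= 65536

65536


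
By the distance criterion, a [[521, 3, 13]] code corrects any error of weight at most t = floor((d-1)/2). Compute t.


Code parameters: [[521, 3, 13]], distance d = 13.
Number of correctable errors = floor((d-1)/2)
= floor((13 - 1)/2)
= floor(12/2)
= 6

6


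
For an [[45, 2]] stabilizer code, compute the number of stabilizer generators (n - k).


For an [[n,k]] stabilizer code:
Number of stabilizer generators = n - k
= 45 - 2
= 43

43


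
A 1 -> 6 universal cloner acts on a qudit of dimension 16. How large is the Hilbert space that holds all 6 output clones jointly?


Output space = H^(tensor 6) where dim(H) = 16
dim = 16^6
= 256 (after 2 factors)
= 4096 (after 3 factors)
= 65536 (after 4 factors)
= 1048576 (after 5 factors)
= 16777216 (after 6 factors)
= 16777216

16777216


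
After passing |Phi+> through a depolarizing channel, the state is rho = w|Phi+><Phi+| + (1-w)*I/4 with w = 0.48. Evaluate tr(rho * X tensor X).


|Phi+> = (|00> + |11>)/sqrt(2)
For the pure Bell state, <X_A X_B> = +1 (Bell-state Pauli correlator).
The maximally-mixed part I/4 has tr(I/4 * P tensor P) = 0 for any traceless Pauli P.
So <X_A X_B>_rho = w * (+1) + (1 - w) * 0
= 0.48 * (+1)
= 0.4800

0.4800


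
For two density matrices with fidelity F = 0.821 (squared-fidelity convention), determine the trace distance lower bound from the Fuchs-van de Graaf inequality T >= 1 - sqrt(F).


Fuchs-van de Graaf (squared-fidelity convention): 1 - sqrt(F) <= T <= sqrt(1 - F).
Lower bound: T >= 1 - sqrt(F)
sqrt(F) = sqrt(0.821) = 0.9061
T >= 1 - 0.9061
T >= 0.0939

0.0939


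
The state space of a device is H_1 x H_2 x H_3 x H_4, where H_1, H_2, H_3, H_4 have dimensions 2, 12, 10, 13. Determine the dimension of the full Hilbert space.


dim(H_1 x H_2 x H_3 x H_4) = 2 * 12 * 10 * 13
= 24 * 10 * 13
= 240 * 13
= 3120

3120


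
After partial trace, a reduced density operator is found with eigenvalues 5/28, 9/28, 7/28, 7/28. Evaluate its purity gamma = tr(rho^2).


tr(rho^2) = sum of eigenvalues squared
= (5/28)^2 + (9/28)^2 + (7/28)^2 + (7/28)^2
= (25 + 81 + 49 + 49) / 784
= 204/784
= 0.2602

0.2602


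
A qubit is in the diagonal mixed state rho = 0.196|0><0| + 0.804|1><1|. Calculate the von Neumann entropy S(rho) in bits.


S = -p*log2(p) - (1-p)*log2(1-p)
p = 0.1960, 1-p = 0.8040
= -0.1960 * log2(0.1960) - 0.8040 * log2(0.8040)
= -(-0.4608) - (-0.2530)
= 0.7139

0.7139


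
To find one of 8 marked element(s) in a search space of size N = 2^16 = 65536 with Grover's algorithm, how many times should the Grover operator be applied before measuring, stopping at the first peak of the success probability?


After j Grover iterations the success probability is P(j) = sin^2((2j+1)*theta), where sin(theta) = sqrt(k/N).
N = 2^16 = 65536, k = 8
sin(theta) = sqrt(k/N) = 0.01104854346
theta = arcsin(sqrt(k/N)) = 0.01104876825 rad
P(j) reaches its first maximum when (2j+1)*theta is as close as possible to pi/2, i.e. j = round(pi/(4*theta) - 1/2).
pi/(4*theta) - 1/2 = 70.5847
(For comparison, the common estimate pi/4 * sqrt(N/k) = 71.0861; the exact maximiser is used here.)
Optimal iterations = 71

71


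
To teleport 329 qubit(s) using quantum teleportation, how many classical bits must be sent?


Quantum teleportation requires 2 classical bits per qubit teleported.
329 qubit(s) -> 2 * 329 = 658 classical bits

658


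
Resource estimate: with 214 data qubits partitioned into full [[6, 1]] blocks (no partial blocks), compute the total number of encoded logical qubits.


Each code block uses 6 physical qubits for 1 logical qubit(s).
Number of complete blocks = floor(214 / 6) = 35
Logical qubits = 35 * 1
= 35

35


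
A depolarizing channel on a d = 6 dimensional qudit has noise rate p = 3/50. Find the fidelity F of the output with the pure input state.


F = (1-p) + p/d
= (1 - 0.0600) + 0.0600/6
= 0.9400 + 0.0100
= 0.9500

0.9500


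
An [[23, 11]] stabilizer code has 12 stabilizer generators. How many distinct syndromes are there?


Each stabilizer generator gives a binary (+1 or -1) measurement outcome.
With 12 independent generators:
Total syndromes = 2^12
= 4096

4096


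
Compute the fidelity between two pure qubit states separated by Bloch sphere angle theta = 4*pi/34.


For states separated by angle theta on Bloch sphere:
F = cos^2(theta/2)
theta = 4*pi/34 = 0.3696
theta/2 = 0.1848
cos(theta/2) = 0.9830
F = 0.9662

0.9662


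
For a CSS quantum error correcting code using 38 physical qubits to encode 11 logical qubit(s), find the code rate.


Code rate R = k/n
= 11/38
= 0.2895

0.2895


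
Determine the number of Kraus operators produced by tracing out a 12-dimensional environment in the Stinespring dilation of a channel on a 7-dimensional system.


Tracing out the environment in an orthonormal basis {|i>_E} gives Kraus operators K_i = <i|_E U |0>_E.
Number of Kraus operators = dim(H_env) = d_env
= 12

12


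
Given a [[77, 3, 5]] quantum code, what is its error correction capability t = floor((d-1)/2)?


Code parameters: [[77, 3, 5]], distance d = 5.
Number of correctable errors = floor((d-1)/2)
= floor((5 - 1)/2)
= floor(4/2)
= 2

2


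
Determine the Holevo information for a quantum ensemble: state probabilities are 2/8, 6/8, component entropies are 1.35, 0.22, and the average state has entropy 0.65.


chi = S(rho) - sum_i p_i * S(rho_i)
Weighted entropy = 2/8 * 1.35 + 6/8 * 0.22
= 0.5025
chi = 0.65 - 0.5025
= 0.1475

0.1475


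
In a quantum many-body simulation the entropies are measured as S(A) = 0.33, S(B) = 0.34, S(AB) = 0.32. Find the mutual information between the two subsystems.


I(A:B) = S(A) + S(B) - S(AB)
= 0.33 + 0.34 - 0.32
= 0.3500

0.3500


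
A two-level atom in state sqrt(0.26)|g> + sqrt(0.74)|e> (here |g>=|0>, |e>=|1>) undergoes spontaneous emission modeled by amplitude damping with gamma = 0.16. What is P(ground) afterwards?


For amplitude damping with parameter gamma on state sqrt(a)|0> + sqrt(b)|1>:
alpha^2 = 0.26, beta^2 = 0.74
P(|0>) = alpha^2 + gamma * beta^2
= 0.26 + 0.16 * 0.74
= 0.26 + 0.1184
= 0.3784

0.3784


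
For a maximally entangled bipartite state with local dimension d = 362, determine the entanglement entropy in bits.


For a maximally entangled state in d x d:
S = log2(d) = log2(362)
= 8.4998

8.4998


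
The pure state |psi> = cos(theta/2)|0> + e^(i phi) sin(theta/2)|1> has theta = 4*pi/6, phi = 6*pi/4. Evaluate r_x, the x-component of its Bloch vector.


theta = 2.0944, phi = 4.7124
r_x = sin(theta)*cos(phi) = 0.8660 * 0.0000
r_x = 0.0000

0.0000


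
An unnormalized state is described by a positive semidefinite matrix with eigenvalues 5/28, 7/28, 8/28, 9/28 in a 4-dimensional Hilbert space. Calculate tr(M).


tr(M) = sum of eigenvalues
= 5/28 + 7/28 + 8/28 + 9/28
= 29/28
= 1.0357

1.0357


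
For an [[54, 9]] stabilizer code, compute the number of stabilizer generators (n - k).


For an [[n,k]] stabilizer code:
Number of stabilizer generators = n - k
= 54 - 9
= 45

45


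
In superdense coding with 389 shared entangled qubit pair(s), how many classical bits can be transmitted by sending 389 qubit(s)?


Superdense coding allows 2 classical bits per shared entangled pair.
389 pair(s) -> 2 * 389 = 778 classical bits

778


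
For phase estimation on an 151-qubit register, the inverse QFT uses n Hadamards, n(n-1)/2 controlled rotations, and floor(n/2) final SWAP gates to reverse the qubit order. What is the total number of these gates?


Hadamard gates: 151
Controlled rotations: n*(n-1)/2 = 151*150/2 = 11325
SWAP gates: floor(n/2) = floor(151/2) = 75
Total = 151 + 11325 + 75
= 11551

11551


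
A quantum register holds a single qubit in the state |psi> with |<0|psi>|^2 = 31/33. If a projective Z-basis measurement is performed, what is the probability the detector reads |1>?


|alpha|^2 = 31/33 = 0.9394
|beta|^2 = 1 - 31/33 = 2/33 = 0.0606
P(|1>) = |beta|^2 = 0.0606

0.0606


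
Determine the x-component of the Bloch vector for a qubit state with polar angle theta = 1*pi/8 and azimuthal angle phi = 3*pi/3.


theta = 0.3927, phi = 3.1416
r_x = sin(theta)*cos(phi) = 0.3827 * -1.0000
r_x = -0.3827

-0.3827


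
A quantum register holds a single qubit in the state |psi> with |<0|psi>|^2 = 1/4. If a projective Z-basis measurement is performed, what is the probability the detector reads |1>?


|alpha|^2 = 1/4 = 0.2500
|beta|^2 = 1 - 1/4 = 3/4 = 0.7500
P(|1>) = |beta|^2 = 0.7500

0.7500


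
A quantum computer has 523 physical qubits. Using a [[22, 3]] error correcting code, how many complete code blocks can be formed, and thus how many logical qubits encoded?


Each code block uses 22 physical qubits for 3 logical qubit(s).
Number of complete blocks = floor(523 / 22) = 23
Logical qubits = 23 * 3
= 69

69


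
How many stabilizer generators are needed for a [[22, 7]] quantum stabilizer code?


For an [[n,k]] stabilizer code:
Number of stabilizer generators = n - k
= 22 - 7
= 15

15


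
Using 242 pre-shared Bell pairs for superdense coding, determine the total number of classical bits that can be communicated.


Superdense coding allows 2 classical bits per shared entangled pair.
242 pair(s) -> 2 * 242 = 484 classical bits

484


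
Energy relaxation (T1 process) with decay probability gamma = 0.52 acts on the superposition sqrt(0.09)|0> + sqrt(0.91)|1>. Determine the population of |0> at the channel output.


For amplitude damping with parameter gamma on state sqrt(a)|0> + sqrt(b)|1>:
alpha^2 = 0.09, beta^2 = 0.91
P(|0>) = alpha^2 + gamma * beta^2
= 0.09 + 0.52 * 0.91
= 0.09 + 0.4732
= 0.5632

0.5632


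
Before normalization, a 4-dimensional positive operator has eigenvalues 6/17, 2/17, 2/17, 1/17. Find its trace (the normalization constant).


tr(M) = sum of eigenvalues
= 6/17 + 2/17 + 2/17 + 1/17
= 11/17
= 0.6471

0.6471


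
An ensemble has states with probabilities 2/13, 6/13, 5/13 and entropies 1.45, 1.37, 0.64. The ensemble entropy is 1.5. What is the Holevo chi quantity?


chi = S(rho) - sum_i p_i * S(rho_i)
Weighted entropy = 2/13 * 1.45 + 6/13 * 1.37 + 5/13 * 0.64
= 1.1015
chi = 1.5 - 1.1015
= 0.3985

0.3985


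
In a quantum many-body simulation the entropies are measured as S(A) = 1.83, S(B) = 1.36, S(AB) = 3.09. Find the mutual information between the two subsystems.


I(A:B) = S(A) + S(B) - S(AB)
= 1.83 + 1.36 - 3.09
= 0.1000

0.1000


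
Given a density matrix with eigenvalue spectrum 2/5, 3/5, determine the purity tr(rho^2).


tr(rho^2) = sum of eigenvalues squared
= (2/5)^2 + (3/5)^2
= (4 + 9) / 25
= 13/25
= 0.5200

0.5200


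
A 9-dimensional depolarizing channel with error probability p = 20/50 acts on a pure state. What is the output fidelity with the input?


F = (1-p) + p/d
= (1 - 0.4000) + 0.4000/9
= 0.6000 + 0.0444
= 0.6444

0.6444


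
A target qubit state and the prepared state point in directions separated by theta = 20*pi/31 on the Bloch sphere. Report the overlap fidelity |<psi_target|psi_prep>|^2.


For states separated by angle theta on Bloch sphere:
F = cos^2(theta/2)
theta = 20*pi/31 = 2.0268
theta/2 = 1.0134
cos(theta/2) = 0.5290
F = 0.2798

0.2798


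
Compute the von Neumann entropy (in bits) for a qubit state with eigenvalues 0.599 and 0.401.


S = -p*log2(p) - (1-p)*log2(1-p)
p = 0.5990, 1-p = 0.4010
= -0.5990 * log2(0.5990) - 0.4010 * log2(0.4010)
= -(-0.4429) - (-0.5286)
= 0.9715

0.9715


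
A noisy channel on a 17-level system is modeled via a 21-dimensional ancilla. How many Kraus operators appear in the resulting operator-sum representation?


Tracing out the environment in an orthonormal basis {|i>_E} gives Kraus operators K_i = <i|_E U |0>_E.
Number of Kraus operators = dim(H_env) = d_env
= 21

21


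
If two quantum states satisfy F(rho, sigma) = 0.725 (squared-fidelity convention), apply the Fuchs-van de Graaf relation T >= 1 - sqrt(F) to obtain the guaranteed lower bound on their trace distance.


Fuchs-van de Graaf (squared-fidelity convention): 1 - sqrt(F) <= T <= sqrt(1 - F).
Lower bound: T >= 1 - sqrt(F)
sqrt(F) = sqrt(0.725) = 0.8515
T >= 1 - 0.8515
T >= 0.1485

0.1485


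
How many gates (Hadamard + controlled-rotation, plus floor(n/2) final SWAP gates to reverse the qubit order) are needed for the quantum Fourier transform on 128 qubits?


Hadamard gates: 128
Controlled rotations: n*(n-1)/2 = 128*127/2 = 8128
SWAP gates: floor(n/2) = floor(128/2) = 64
Total = 128 + 8128 + 64
= 8320

8320


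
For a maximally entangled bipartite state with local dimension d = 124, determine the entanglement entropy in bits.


For a maximally entangled state in d x d:
S = log2(d) = log2(124)
= 6.9542

6.9542


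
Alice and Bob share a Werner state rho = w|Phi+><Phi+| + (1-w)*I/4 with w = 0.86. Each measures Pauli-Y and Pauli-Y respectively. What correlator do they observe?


|Phi+> = (|00> + |11>)/sqrt(2)
For the pure Bell state, <Y_A Y_B> = -1 (Bell-state Pauli correlator).
The maximally-mixed part I/4 has tr(I/4 * P tensor P) = 0 for any traceless Pauli P.
So <Y_A Y_B>_rho = w * (-1) + (1 - w) * 0
= 0.86 * (-1)
= -0.8600

-0.8600


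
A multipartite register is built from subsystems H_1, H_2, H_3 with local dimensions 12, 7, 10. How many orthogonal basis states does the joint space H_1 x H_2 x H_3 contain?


dim(H_1 x H_2 x H_3) = 12 * 7 * 10
= 84 * 10
= 840

840


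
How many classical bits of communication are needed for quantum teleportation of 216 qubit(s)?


Quantum teleportation requires 2 classical bits per qubit teleported.
216 qubit(s) -> 2 * 216 = 432 classical bits

432


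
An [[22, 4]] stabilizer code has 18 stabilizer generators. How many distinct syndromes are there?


Each stabilizer generator gives a binary (+1 or -1) measurement outcome.
With 18 independent generators:
Total syndromes = 2^18
= 262144

262144


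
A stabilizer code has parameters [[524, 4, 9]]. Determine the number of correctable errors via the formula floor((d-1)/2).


Code parameters: [[524, 4, 9]], distance d = 9.
Number of correctable errors = floor((d-1)/2)
= floor((9 - 1)/2)
= floor(8/2)
= 4

4


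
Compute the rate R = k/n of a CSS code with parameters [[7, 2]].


Code rate R = k/n
= 2/7
= 0.2857

0.2857


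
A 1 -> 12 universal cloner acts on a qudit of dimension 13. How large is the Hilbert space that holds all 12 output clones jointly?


Output space = H^(tensor 12) where dim(H) = 13
dim = 13^12
= 169 (after 2 factors)
= 2197 (after 3 factors)
= 28561 (after 4 factors)
= 371293 (after 5 factors)
= 4826809 (after 6 factors)
= 62748517 (after 7 factors)
= 815730721 (after 8 factors)
= 10604499373 (after 9 factors)
= 137858491849 (after 10 factors)
= 1792160394037 (after 11 factors)
= 23298085122481 (after 12 factors)
= 23298085122481

23298085122481


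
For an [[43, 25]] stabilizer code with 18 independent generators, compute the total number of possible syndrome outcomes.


Each stabilizer generator gives a binary (+1 or -1) measurement outcome.
With 18 independent generators:
Total syndromes = 2^18
= 262144

262144


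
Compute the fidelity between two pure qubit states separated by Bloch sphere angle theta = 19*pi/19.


For states separated by angle theta on Bloch sphere:
F = cos^2(theta/2)
theta = 19*pi/19 = 3.1416
theta/2 = 1.5708
cos(theta/2) = 0.0000
F = 0.0000

0.0000


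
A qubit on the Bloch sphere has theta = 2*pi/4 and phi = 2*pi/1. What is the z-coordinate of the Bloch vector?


theta = 1.5708, phi = 6.2832
r_z = cos(theta) = 0.0000

0.0000


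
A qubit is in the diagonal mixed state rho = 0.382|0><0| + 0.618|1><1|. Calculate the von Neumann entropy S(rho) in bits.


S = -p*log2(p) - (1-p)*log2(1-p)
p = 0.3820, 1-p = 0.6180
= -0.3820 * log2(0.3820) - 0.6180 * log2(0.6180)
= -(-0.5304) - (-0.4291)
= 0.9594

0.9594


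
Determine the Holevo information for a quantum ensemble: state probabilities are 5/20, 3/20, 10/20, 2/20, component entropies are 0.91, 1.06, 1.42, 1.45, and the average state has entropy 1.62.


chi = S(rho) - sum_i p_i * S(rho_i)
Weighted entropy = 5/20 * 0.91 + 3/20 * 1.06 + 10/20 * 1.42 + 2/20 * 1.45
= 1.2415
chi = 1.62 - 1.2415
= 0.3785

0.3785


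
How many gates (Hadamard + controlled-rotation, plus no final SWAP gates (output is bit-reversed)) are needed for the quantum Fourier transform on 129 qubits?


Hadamard gates: 129
Controlled rotations: n*(n-1)/2 = 129*128/2 = 8256
SWAP gates: 0 (omitted)
Total = 129 + 8256
= 8385

8385


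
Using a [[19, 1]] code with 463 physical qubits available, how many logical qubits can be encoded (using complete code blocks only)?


Each code block uses 19 physical qubits for 1 logical qubit(s).
Number of complete blocks = floor(463 / 19) = 24
Logical qubits = 24 * 1
= 24

24


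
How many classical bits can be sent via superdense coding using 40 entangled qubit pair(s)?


Superdense coding allows 2 classical bits per shared entangled pair.
40 pair(s) -> 2 * 40 = 80 classical bits

80


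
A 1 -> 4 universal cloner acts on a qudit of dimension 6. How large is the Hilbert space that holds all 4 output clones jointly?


Output space = H^(tensor 4) where dim(H) = 6
dim = 6^4
= 36 (after 2 factors)
= 216 (after 3 factors)
= 1296 (after 4 factors)
= 1296

1296


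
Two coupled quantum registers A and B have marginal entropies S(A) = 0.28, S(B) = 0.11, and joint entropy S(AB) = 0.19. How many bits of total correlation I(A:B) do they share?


I(A:B) = S(A) + S(B) - S(AB)
= 0.28 + 0.11 - 0.19
= 0.2000

0.2000


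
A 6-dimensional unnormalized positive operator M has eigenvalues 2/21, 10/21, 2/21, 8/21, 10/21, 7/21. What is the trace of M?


tr(M) = sum of eigenvalues
= 2/21 + 10/21 + 2/21 + 8/21 + 10/21 + 7/21
= 39/21
= 1.8571

1.8571


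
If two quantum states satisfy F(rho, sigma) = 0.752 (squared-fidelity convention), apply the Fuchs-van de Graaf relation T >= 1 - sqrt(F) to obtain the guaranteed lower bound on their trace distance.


Fuchs-van de Graaf (squared-fidelity convention): 1 - sqrt(F) <= T <= sqrt(1 - F).
Lower bound: T >= 1 - sqrt(F)
sqrt(F) = sqrt(0.752) = 0.8672
T >= 1 - 0.8672
T >= 0.1328

0.1328


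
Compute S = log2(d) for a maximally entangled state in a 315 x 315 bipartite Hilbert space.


For a maximally entangled state in d x d:
S = log2(d) = log2(315)
= 8.2992

8.2992


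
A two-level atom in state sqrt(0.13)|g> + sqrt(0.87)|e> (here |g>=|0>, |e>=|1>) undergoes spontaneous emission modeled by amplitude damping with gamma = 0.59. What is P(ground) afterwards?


For amplitude damping with parameter gamma on state sqrt(a)|0> + sqrt(b)|1>:
alpha^2 = 0.13, beta^2 = 0.87
P(|0>) = alpha^2 + gamma * beta^2
= 0.13 + 0.59 * 0.87
= 0.13 + 0.5133
= 0.6433

0.6433


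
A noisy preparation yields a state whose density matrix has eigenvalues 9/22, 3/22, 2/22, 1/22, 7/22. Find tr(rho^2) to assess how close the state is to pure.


tr(rho^2) = sum of eigenvalues squared
= (9/22)^2 + (3/22)^2 + (2/22)^2 + (1/22)^2 + (7/22)^2
= (81 + 9 + 4 + 1 + 49) / 484
= 144/484
= 0.2975

0.2975


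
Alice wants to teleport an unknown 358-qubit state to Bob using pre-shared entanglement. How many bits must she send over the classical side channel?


Quantum teleportation requires 2 classical bits per qubit teleported.
358 qubit(s) -> 2 * 358 = 716 classical bits

716


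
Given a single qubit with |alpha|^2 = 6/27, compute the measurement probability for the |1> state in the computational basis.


|alpha|^2 = 6/27 = 0.2222
|beta|^2 = 1 - 6/27 = 21/27 = 0.7778
P(|1>) = |beta|^2 = 0.7778

0.7778


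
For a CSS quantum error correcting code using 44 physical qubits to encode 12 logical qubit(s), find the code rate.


Code rate R = k/n
= 12/44
= 0.2727

0.2727


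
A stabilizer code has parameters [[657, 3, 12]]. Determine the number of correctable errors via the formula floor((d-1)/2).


Code parameters: [[657, 3, 12]], distance d = 12.
Number of correctable errors = floor((d-1)/2)
= floor((12 - 1)/2)
= floor(11/2)
= 5

5


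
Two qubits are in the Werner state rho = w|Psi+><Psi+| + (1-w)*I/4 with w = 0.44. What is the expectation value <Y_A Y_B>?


|Psi+> = (|01> + |10>)/sqrt(2)
For the pure Bell state, <Y_A Y_B> = +1 (Bell-state Pauli correlator).
The maximally-mixed part I/4 has tr(I/4 * P tensor P) = 0 for any traceless Pauli P.
So <Y_A Y_B>_rho = w * (+1) + (1 - w) * 0
= 0.44 * (+1)
= 0.4400

0.4400


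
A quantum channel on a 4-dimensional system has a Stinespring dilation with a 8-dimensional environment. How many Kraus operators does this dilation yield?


Tracing out the environment in an orthonormal basis {|i>_E} gives Kraus operators K_i = <i|_E U |0>_E.
Number of Kraus operators = dim(H_env) = d_env
= 8

8


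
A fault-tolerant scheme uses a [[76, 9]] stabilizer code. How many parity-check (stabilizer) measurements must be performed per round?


For an [[n,k]] stabilizer code:
Number of stabilizer generators = n - k
= 76 - 9
= 67

67


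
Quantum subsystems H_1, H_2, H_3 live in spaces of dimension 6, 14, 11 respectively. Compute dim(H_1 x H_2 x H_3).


dim(H_1 x H_2 x H_3) = 6 * 14 * 11
= 84 * 11
= 924

924


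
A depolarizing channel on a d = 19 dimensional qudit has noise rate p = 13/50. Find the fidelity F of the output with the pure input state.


F = (1-p) + p/d
= (1 - 0.2600) + 0.2600/19
= 0.7400 + 0.0137
= 0.7537

0.7537


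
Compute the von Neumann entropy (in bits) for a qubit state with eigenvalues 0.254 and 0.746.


S = -p*log2(p) - (1-p)*log2(1-p)
p = 0.2540, 1-p = 0.7460
= -0.2540 * log2(0.2540) - 0.7460 * log2(0.7460)
= -(-0.5022) - (-0.3154)
= 0.8176

0.8176


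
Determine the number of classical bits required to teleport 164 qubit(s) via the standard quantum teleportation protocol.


Quantum teleportation requires 2 classical bits per qubit teleported.
164 qubit(s) -> 2 * 164 = 328 classical bits

328


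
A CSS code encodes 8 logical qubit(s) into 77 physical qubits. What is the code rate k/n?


Code rate R = k/n
= 8/77
= 0.1039

0.1039


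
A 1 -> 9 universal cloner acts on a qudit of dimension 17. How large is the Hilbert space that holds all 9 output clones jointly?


Output space = H^(tensor 9) where dim(H) = 17
dim = 17^9
= 289 (after 2 factors)
= 4913 (after 3 factors)
= 83521 (after 4 factors)
= 1419857 (after 5 factors)
= 24137569 (after 6 factors)
= 410338673 (after 7 factors)
= 6975757441 (after 8 factors)
= 118587876497 (after 9 factors)
= 118587876497

118587876497


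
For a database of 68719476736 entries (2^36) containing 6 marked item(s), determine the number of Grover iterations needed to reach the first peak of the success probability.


After j Grover iterations the success probability is P(j) = sin^2((2j+1)*theta), where sin(theta) = sqrt(k/N).
N = 2^36 = 68719476736, k = 6
sin(theta) = sqrt(k/N) = 9.344061824e-06
theta = arcsin(sqrt(k/N)) = 9.344061824e-06 rad
P(j) reaches its first maximum when (2j+1)*theta is as close as possible to pi/2, i.e. j = round(pi/(4*theta) - 1/2).
pi/(4*theta) - 1/2 = 84052.6857
(For comparison, the common estimate pi/4 * sqrt(N/k) = 84053.1857; the exact maximiser is used here.)
Optimal iterations = 84053

84053


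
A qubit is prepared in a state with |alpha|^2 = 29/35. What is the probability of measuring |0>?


|alpha|^2 = 29/35 = 0.8286
|beta|^2 = 1 - 29/35 = 6/35 = 0.1714
P(|0>) = |alpha|^2 = 0.8286

0.8286


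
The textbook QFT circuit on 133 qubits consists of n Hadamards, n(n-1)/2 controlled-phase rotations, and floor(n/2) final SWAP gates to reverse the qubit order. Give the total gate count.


Hadamard gates: 133
Controlled rotations: n*(n-1)/2 = 133*132/2 = 8778
SWAP gates: floor(n/2) = floor(133/2) = 66
Total = 133 + 8778 + 66
= 8977

8977


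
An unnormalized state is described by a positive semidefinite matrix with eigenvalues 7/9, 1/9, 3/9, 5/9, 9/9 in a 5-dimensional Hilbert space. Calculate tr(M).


tr(M) = sum of eigenvalues
= 7/9 + 1/9 + 3/9 + 5/9 + 9/9
= 25/9
= 2.7778

2.7778


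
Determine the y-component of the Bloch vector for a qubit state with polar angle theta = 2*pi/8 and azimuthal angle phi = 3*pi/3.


theta = 0.7854, phi = 3.1416
r_y = sin(theta)*sin(phi) = 0.7071 * 0.0000
r_y = 0.0000

0.0000


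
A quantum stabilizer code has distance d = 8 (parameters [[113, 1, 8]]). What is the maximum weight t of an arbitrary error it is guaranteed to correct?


Code parameters: [[113, 1, 8]], distance d = 8.
Number of correctable errors = floor((d-1)/2)
= floor((8 - 1)/2)
= floor(7/2)
= 3

3


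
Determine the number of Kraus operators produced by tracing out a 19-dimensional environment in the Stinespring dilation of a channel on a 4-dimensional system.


Tracing out the environment in an orthonormal basis {|i>_E} gives Kraus operators K_i = <i|_E U |0>_E.
Number of Kraus operators = dim(H_env) = d_env
= 19

19


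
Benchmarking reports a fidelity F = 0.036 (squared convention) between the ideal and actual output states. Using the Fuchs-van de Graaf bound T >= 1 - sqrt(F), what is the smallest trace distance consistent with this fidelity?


Fuchs-van de Graaf (squared-fidelity convention): 1 - sqrt(F) <= T <= sqrt(1 - F).
Lower bound: T >= 1 - sqrt(F)
sqrt(F) = sqrt(0.036) = 0.1897
T >= 1 - 0.1897
T >= 0.8103

0.8103


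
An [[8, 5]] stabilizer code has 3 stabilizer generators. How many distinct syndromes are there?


Each stabilizer generator gives a binary (+1 or -1) measurement outcome.
With 3 independent generators:
Total syndromes = 2^3
= 8

8


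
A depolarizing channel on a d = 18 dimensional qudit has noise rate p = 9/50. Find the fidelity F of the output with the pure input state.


F = (1-p) + p/d
= (1 - 0.1800) + 0.1800/18
= 0.8200 + 0.0100
= 0.8300

0.8300


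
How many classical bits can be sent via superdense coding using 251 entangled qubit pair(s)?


Superdense coding allows 2 classical bits per shared entangled pair.
251 pair(s) -> 2 * 251 = 502 classical bits

502


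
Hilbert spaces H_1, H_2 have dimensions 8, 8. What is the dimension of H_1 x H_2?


dim(H_1 x H_2) = 8 * 8
= 64

64


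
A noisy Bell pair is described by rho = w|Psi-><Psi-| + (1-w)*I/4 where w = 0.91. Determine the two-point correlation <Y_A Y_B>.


|Psi-> = (|01> - |10>)/sqrt(2)
For the pure Bell state, <Y_A Y_B> = -1 (Bell-state Pauli correlator).
The maximally-mixed part I/4 has tr(I/4 * P tensor P) = 0 for any traceless Pauli P.
So <Y_A Y_B>_rho = w * (-1) + (1 - w) * 0
= 0.91 * (-1)
= -0.9100

-0.9100


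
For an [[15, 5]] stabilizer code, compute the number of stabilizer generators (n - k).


For an [[n,k]] stabilizer code:
Number of stabilizer generators = n - k
= 15 - 5
= 10

10


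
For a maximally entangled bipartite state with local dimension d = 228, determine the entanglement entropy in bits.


For a maximally entangled state in d x d:
S = log2(d) = log2(228)
= 7.8329

7.8329


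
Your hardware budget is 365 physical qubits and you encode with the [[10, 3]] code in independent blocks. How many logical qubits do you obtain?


Each code block uses 10 physical qubits for 3 logical qubit(s).
Number of complete blocks = floor(365 / 10) = 36
Logical qubits = 36 * 3
= 108

108


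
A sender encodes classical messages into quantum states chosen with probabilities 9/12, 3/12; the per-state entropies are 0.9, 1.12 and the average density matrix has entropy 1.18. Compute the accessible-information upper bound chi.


chi = S(rho) - sum_i p_i * S(rho_i)
Weighted entropy = 9/12 * 0.9 + 3/12 * 1.12
= 0.9550
chi = 1.18 - 0.9550
= 0.2250

0.2250


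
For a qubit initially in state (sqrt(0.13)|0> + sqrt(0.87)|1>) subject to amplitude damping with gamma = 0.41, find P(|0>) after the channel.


For amplitude damping with parameter gamma on state sqrt(a)|0> + sqrt(b)|1>:
alpha^2 = 0.13, beta^2 = 0.87
P(|0>) = alpha^2 + gamma * beta^2
= 0.13 + 0.41 * 0.87
= 0.13 + 0.3567
= 0.4867

0.4867


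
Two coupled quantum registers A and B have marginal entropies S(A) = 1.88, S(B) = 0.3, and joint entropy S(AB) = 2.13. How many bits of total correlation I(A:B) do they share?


I(A:B) = S(A) + S(B) - S(AB)
= 1.88 + 0.3 - 2.13
= 0.0500

0.0500


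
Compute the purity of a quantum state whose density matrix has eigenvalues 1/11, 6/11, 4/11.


tr(rho^2) = sum of eigenvalues squared
= (1/11)^2 + (6/11)^2 + (4/11)^2
= (1 + 36 + 16) / 121
= 53/121
= 0.4380

0.4380


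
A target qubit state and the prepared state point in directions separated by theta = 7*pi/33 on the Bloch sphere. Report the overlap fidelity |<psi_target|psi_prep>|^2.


For states separated by angle theta on Bloch sphere:
F = cos^2(theta/2)
theta = 7*pi/33 = 0.6664
theta/2 = 0.3332
cos(theta/2) = 0.9450
F = 0.8930

0.8930


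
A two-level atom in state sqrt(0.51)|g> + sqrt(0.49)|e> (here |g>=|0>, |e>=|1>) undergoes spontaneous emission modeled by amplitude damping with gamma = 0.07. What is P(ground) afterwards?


For amplitude damping with parameter gamma on state sqrt(a)|0> + sqrt(b)|1>:
alpha^2 = 0.51, beta^2 = 0.49
P(|0>) = alpha^2 + gamma * beta^2
= 0.51 + 0.07 * 0.49
= 0.51 + 0.0343
= 0.5443

0.5443


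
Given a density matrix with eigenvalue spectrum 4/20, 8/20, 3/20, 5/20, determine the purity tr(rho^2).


tr(rho^2) = sum of eigenvalues squared
= (4/20)^2 + (8/20)^2 + (3/20)^2 + (5/20)^2
= (16 + 64 + 9 + 25) / 400
= 114/400
= 0.2850

0.2850


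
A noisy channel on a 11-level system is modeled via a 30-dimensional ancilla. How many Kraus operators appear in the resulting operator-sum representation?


Tracing out the environment in an orthonormal basis {|i>_E} gives Kraus operators K_i = <i|_E U |0>_E.
Number of Kraus operators = dim(H_env) = d_env
= 30

30


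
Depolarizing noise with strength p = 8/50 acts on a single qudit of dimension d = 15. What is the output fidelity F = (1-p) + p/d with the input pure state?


F = (1-p) + p/d
= (1 - 0.1600) + 0.1600/15
= 0.8400 + 0.0107
= 0.8507

0.8507


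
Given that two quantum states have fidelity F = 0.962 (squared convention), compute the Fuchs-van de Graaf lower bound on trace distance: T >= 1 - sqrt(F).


Fuchs-van de Graaf (squared-fidelity convention): 1 - sqrt(F) <= T <= sqrt(1 - F).
Lower bound: T >= 1 - sqrt(F)
sqrt(F) = sqrt(0.962) = 0.9808
T >= 1 - 0.9808
T >= 0.0192

0.0192


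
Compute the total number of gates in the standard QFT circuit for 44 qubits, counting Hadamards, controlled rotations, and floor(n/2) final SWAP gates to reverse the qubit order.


Hadamard gates: 44
Controlled rotations: n*(n-1)/2 = 44*43/2 = 946
SWAP gates: floor(n/2) = floor(44/2) = 22
Total = 44 + 946 + 22
= 1012

1012


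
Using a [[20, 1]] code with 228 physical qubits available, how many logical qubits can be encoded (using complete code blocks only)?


Each code block uses 20 physical qubits for 1 logical qubit(s).
Number of complete blocks = floor(228 / 20) = 11
Logical qubits = 11 * 1
= 11

11


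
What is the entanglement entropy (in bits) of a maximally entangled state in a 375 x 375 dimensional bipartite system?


For a maximally entangled state in d x d:
S = log2(d) = log2(375)
= 8.5507

8.5507


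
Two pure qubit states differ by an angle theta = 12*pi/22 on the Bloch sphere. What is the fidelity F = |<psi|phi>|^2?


For states separated by angle theta on Bloch sphere:
F = cos^2(theta/2)
theta = 12*pi/22 = 1.7136
theta/2 = 0.8568
cos(theta/2) = 0.6549
F = 0.4288

0.4288


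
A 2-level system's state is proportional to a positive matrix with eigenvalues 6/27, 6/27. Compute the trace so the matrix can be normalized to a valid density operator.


tr(M) = sum of eigenvalues
= 6/27 + 6/27
= 12/27
= 0.4444

0.4444


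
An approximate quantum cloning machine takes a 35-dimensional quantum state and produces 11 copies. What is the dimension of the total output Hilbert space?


Output space = H^(tensor 11) where dim(H) = 35
dim = 35^11
= 1225 (after 2 factors)
= 42875 (after 3 factors)
= 1500625 (after 4 factors)
= 52521875 (after 5 factors)
= 1838265625 (after 6 factors)
= 64339296875 (after 7 factors)
= 2251875390625 (after 8 factors)
= 78815638671875 (after 9 factors)
= 2758547353515625 (after 10 factors)
= 96549157373046875 (after 11 factors)
= 96549157373046875

96549157373046875


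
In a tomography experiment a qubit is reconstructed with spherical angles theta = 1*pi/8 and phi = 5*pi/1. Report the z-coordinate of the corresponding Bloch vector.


theta = 0.3927, phi = 15.7080
r_z = cos(theta) = 0.9239

0.9239


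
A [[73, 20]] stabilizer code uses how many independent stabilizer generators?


For an [[n,k]] stabilizer code:
Number of stabilizer generators = n - k
= 73 - 20
= 53

53


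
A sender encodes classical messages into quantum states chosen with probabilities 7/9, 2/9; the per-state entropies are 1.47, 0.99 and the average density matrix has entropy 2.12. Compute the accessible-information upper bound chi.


chi = S(rho) - sum_i p_i * S(rho_i)
Weighted entropy = 7/9 * 1.47 + 2/9 * 0.99
= 1.3633
chi = 2.12 - 1.3633
= 0.7567

0.7567


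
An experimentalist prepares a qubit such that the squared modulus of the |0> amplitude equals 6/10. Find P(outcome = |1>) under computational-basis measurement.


|alpha|^2 = 6/10 = 0.6000
|beta|^2 = 1 - 6/10 = 4/10 = 0.4000
P(|1>) = |beta|^2 = 0.4000

0.4000


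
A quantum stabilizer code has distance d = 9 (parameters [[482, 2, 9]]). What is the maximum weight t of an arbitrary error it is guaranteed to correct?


Code parameters: [[482, 2, 9]], distance d = 9.
Number of correctable errors = floor((d-1)/2)
= floor((9 - 1)/2)
= floor(8/2)
= 4

4


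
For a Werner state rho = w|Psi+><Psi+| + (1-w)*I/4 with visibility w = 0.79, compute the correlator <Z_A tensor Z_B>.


|Psi+> = (|01> + |10>)/sqrt(2)
For the pure Bell state, <Z_A Z_B> = -1 (Bell-state Pauli correlator).
The maximally-mixed part I/4 has tr(I/4 * P tensor P) = 0 for any traceless Pauli P.
So <Z_A Z_B>_rho = w * (-1) + (1 - w) * 0
= 0.79 * (-1)
= -0.7900

-0.7900


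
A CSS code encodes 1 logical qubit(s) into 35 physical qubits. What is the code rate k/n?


Code rate R = k/n
= 1/35
= 0.0286

0.0286


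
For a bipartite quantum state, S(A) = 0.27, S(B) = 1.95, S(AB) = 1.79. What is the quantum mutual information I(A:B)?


I(A:B) = S(A) + S(B) - S(AB)
= 0.27 + 1.95 - 1.79
= 0.4300

0.4300


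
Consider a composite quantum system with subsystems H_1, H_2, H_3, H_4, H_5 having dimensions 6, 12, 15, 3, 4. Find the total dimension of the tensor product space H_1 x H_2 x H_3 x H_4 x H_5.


dim(H_1 x H_2 x H_3 x H_4 x H_5) = 6 * 12 * 15 * 3 * 4
= 72 * 15 * 3 * 4
= 1080 * 3 * 4
= 3240 * 4
= 12960

12960


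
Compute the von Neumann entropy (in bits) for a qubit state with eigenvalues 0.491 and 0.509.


S = -p*log2(p) - (1-p)*log2(1-p)
p = 0.4910, 1-p = 0.5090
= -0.4910 * log2(0.4910) - 0.5090 * log2(0.5090)
= -(-0.5039) - (-0.4959)
= 0.9998

0.9998


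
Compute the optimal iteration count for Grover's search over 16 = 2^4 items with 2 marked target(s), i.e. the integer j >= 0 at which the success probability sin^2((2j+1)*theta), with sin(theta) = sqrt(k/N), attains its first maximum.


After j Grover iterations the success probability is P(j) = sin^2((2j+1)*theta), where sin(theta) = sqrt(k/N).
N = 2^4 = 16, k = 2
sin(theta) = sqrt(k/N) = 0.3535533906
theta = arcsin(sqrt(k/N)) = 0.3613671239 rad
P(j) reaches its first maximum when (2j+1)*theta is as close as possible to pi/2, i.e. j = round(pi/(4*theta) - 1/2).
pi/(4*theta) - 1/2 = 1.6734
(For comparison, the common estimate pi/4 * sqrt(N/k) = 2.2214; the exact maximiser is used here.)
Optimal iterations = 2

2


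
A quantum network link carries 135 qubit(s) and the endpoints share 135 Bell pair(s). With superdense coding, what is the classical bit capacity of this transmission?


Superdense coding allows 2 classical bits per shared entangled pair.
135 pair(s) -> 2 * 135 = 270 classical bits

270


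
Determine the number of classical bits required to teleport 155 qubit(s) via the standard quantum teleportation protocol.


Quantum teleportation requires 2 classical bits per qubit teleported.
155 qubit(s) -> 2 * 155 = 310 classical bits

310


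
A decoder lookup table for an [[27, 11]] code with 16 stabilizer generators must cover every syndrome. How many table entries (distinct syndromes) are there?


Each stabilizer generator gives a binary (+1 or -1) measurement outcome.
With 16 independent generators:
Total syndromes = 2^16
= 65536

65536


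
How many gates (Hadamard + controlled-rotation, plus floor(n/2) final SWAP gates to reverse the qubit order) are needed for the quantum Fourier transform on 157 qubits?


Hadamard gates: 157
Controlled rotations: n*(n-1)/2 = 157*156/2 = 12246
SWAP gates: floor(n/2) = floor(157/2) = 78
Total = 157 + 12246 + 78
= 12481

12481


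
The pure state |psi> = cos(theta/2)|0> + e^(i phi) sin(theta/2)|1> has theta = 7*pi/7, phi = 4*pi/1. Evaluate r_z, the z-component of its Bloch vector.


theta = 3.1416, phi = 12.5664
r_z = cos(theta) = -1.0000

-1.0000


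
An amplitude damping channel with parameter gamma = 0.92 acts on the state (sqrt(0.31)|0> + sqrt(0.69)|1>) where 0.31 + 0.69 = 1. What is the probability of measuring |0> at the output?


For amplitude damping with parameter gamma on state sqrt(a)|0> + sqrt(b)|1>:
alpha^2 = 0.31, beta^2 = 0.69
P(|0>) = alpha^2 + gamma * beta^2
= 0.31 + 0.92 * 0.69
= 0.31 + 0.6348
= 0.9448

0.9448


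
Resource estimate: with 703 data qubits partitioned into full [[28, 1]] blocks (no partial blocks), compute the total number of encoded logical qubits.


Each code block uses 28 physical qubits for 1 logical qubit(s).
Number of complete blocks = floor(703 / 28) = 25
Logical qubits = 25 * 1
= 25

25


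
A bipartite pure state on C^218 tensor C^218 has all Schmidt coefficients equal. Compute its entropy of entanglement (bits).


For a maximally entangled state in d x d:
S = log2(d) = log2(218)
= 7.7682

7.7682


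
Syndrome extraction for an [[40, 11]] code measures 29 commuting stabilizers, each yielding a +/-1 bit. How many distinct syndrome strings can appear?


Each stabilizer generator gives a binary (+1 or -1) measurement outcome.
With 29 independent generators:
Total syndromes = 2^29
= 536870912

536870912
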